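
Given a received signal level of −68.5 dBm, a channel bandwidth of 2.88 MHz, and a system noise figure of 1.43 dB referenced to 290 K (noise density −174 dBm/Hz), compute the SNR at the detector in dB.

Noise floor: N = −174 + 10 log₁₀(B) + NF
10 log₁₀(2.88×10⁶) = 64.59 dB
N = −174 + 64.59 + 1.43 = −107.98 dBm
SNR = P_sig − N = −68.5 − (−107.98) = 39.48 dB → 39.5 dB

39.5 dB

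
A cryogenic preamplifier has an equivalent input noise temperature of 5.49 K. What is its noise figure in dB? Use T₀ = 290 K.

F = 1 + T_e/T₀ = 1 + 5.49/290 = 1.01893
NF = 10 log₁₀(1.01893) = 0.081 dB

0.081 dB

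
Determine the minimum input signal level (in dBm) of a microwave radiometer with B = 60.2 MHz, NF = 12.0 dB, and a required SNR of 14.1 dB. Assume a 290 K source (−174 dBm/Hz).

−70.1 dBm

Sensitivity = −174 + 10 log₁₀(B) + NF + SNR_min
= −174 + 77.8 + 12.0 + 14.1
= −70.1 dBm → −70.1 dBm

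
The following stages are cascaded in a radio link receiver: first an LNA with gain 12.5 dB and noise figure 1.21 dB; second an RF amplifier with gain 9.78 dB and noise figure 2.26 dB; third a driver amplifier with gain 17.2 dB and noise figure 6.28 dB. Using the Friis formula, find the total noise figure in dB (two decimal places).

1.40 dB

Convert to linear (a loss of L dB is a gain of −L dB): F_i = 10^(NF_i/10), G_i = 10^(G_i,dB/10)
  Stage 1: F_1 = 10^(1.21/10) = 1.321, G_1 = 10^(12.5/10) = 17.78
  Stage 2: F_2 = 10^(2.26/10) = 1.683, G_2 = 10^(9.78/10) = 9.506
  Stage 3: F_3 = 10^(6.28/10) = 4.246, G_3 = 10^(17.2/10) = 52.48
Friis cascade:
  F = 1.321 + (1.683 − 1)/17.78 + (4.246 − 1)/169.0 = 1.379
NF = 10 log₁₀(1.379) = 1.40 dB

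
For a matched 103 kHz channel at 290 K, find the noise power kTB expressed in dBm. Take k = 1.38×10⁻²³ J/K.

−123.8 dBm

P_n = kTB = 1.38×10⁻²³ × 290 × 1.03×10⁵ = 4.12×10⁻¹⁶ W
In dBm: 10 log₁₀(4.12×10⁻¹⁶ / 10⁻³) = −123.8 dBm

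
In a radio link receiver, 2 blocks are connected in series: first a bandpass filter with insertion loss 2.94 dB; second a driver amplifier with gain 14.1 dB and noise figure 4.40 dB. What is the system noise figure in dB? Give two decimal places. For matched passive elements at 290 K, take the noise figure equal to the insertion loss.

Convert to linear (a loss of L dB is a gain of −L dB): F_i = 10^(NF_i/10), G_i = 10^(G_i,dB/10)
  Stage 1: F_1 = 10^(2.94/10) = 1.968, G_1 = 10^(−2.94/10) = 0.5082
  Stage 2: F_2 = 10^(4.40/10) = 2.754, G_2 = 10^(14.1/10) = 25.70
Friis cascade:
  F = 1.968 + (2.754 − 1)/0.5082 = 5.420
NF = 10 log₁₀(5.420) = 7.34 dB

7.34 dB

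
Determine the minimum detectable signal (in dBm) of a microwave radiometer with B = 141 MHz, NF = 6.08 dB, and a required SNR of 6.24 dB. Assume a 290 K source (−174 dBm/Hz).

−80.2 dBm

Sensitivity = −174 + 10 log₁₀(B) + NF + SNR_min
= −174 + 81.49 + 6.08 + 6.24
= −80.19 dBm → −80.2 dBm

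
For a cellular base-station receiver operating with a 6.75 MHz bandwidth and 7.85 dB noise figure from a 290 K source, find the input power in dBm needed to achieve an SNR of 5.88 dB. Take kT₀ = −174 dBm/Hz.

Sensitivity = −174 + 10 log₁₀(B) + NF + SNR_min
= −174 + 68.29 + 7.85 + 5.88
= −91.98 dBm → −92.0 dBm

−92.0 dBm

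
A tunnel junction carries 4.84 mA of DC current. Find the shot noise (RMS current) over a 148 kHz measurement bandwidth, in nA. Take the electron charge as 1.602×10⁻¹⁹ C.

I_n = √(2qI·B)
2qI·B = 2 × 1.602×10⁻¹⁹ × 4.84×10⁻³ × 1.48×10⁵ = 2.30×10⁻¹⁶ A²
I_n = √(2.30×10⁻¹⁶) = 1.51×10⁻⁸ A = 15.1 nA

15.1 nA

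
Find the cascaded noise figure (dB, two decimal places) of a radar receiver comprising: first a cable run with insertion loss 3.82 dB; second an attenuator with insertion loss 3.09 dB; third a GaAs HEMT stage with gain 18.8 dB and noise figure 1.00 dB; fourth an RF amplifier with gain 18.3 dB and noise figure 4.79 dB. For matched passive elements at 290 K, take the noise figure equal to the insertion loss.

Convert to linear (a loss of L dB is a gain of −L dB): F_i = 10^(NF_i/10), G_i = 10^(G_i,dB/10)
  Stage 1: F_1 = 10^(3.82/10) = 2.410, G_1 = 10^(−3.82/10) = 0.4150
  Stage 2: F_2 = 10^(3.09/10) = 2.037, G_2 = 10^(−3.09/10) = 0.4909
  Stage 3: F_3 = 10^(1.00/10) = 1.259, G_3 = 10^(18.8/10) = 75.86
  Stage 4: F_4 = 10^(4.79/10) = 3.013, G_4 = 10^(18.3/10) = 67.61
Friis cascade:
  F = 2.410 + (2.037 − 1)/0.4150 + (1.259 − 1)/0.2037 + (3.013 − 1)/15.45 = 6.310
NF = 10 log₁₀(6.310) = 8.00 dB

8.00 dB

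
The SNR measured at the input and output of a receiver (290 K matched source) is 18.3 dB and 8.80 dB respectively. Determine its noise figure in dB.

NF (dB) = SNR_in(dB) − SNR_out(dB) when the source is at T₀
NF = 18.3 − 8.80 = 9.50 dB

9.50 dB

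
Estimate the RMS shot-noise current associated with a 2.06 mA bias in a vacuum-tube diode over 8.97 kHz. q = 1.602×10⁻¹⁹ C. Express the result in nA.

I_n = √(2qI·B)
2qI·B = 2 × 1.602×10⁻¹⁹ × 2.06×10⁻³ × 8.97×10³ = 5.92×10⁻¹⁸ A²
I_n = √(5.92×10⁻¹⁸) = 2.43×10⁻⁹ A = 2.43 nA

2.43 nA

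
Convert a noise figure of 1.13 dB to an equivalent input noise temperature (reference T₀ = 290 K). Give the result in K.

86.2 K

F = 10^(1.13/10) = 1.29718
T_e = (F − 1)·T₀ = (1.29718 − 1) × 290 = 86.2 K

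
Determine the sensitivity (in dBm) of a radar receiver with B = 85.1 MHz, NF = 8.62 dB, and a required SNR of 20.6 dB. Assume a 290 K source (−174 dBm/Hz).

−65.5 dBm

Sensitivity = −174 + 10 log₁₀(B) + NF + SNR_min
= −174 + 79.3 + 8.62 + 20.6
= −65.48 dBm → −65.5 dBm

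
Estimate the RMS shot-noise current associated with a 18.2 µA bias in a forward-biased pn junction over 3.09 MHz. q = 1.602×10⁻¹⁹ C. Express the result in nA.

4.24 nA

I_n = √(2qI·B)
2qI·B = 2 × 1.602×10⁻¹⁹ × 1.82×10⁻⁵ × 3.09×10⁶ = 1.80×10⁻¹⁷ A²
I_n = √(1.80×10⁻¹⁷) = 4.24×10⁻⁹ A = 4.24 nA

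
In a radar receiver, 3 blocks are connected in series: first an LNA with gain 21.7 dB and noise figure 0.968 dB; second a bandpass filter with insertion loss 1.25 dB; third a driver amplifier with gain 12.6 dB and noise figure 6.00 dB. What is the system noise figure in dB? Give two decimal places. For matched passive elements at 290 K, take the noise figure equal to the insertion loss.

Convert to linear (a loss of L dB is a gain of −L dB): F_i = 10^(NF_i/10), G_i = 10^(G_i,dB/10)
  Stage 1: F_1 = 10^(0.968/10) = 1.250, G_1 = 10^(21.7/10) = 147.9
  Stage 2: F_2 = 10^(1.25/10) = 1.334, G_2 = 10^(−1.25/10) = 0.7499
  Stage 3: F_3 = 10^(6.00/10) = 3.981, G_3 = 10^(12.6/10) = 18.20
Friis cascade:
  F = 1.250 + (1.334 − 1)/147.9 + (3.981 − 1)/110.9 = 1.279
NF = 10 log₁₀(1.279) = 1.07 dB

1.07 dB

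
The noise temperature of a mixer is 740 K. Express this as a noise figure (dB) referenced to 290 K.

F = 1 + T_e/T₀ = 1 + 740/290 = 3.55172
NF = 10 log₁₀(3.55172) = 5.50 dB

5.50 dB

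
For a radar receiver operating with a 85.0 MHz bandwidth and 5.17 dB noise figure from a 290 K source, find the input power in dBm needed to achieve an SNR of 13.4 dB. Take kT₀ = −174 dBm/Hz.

Sensitivity = −174 + 10 log₁₀(B) + NF + SNR_min
= −174 + 79.29 + 5.17 + 13.4
= −76.14 dBm → −76.1 dBm

−76.1 dBm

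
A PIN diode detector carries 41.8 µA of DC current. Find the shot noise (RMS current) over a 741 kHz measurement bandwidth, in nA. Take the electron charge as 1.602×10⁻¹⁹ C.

I_n = √(2qI·B)
2qI·B = 2 × 1.602×10⁻¹⁹ × 4.18×10⁻⁵ × 7.41×10⁵ = 9.92×10⁻¹⁸ A²
I_n = √(9.92×10⁻¹⁸) = 3.15×10⁻⁹ A = 3.15 nA

3.15 nA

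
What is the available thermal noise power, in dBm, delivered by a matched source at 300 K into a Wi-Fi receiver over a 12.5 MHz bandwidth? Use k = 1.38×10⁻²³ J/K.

P_n = kTB = 1.38×10⁻²³ × 300 × 1.25×10⁷ = 5.17×10⁻¹⁴ W
In dBm: 10 log₁₀(5.17×10⁻¹⁴ / 10⁻³) = −102.9 dBm

−102.9 dBm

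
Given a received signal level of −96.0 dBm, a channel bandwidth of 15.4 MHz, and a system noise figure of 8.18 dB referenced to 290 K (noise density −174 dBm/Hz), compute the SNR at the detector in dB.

−2.1 dB

Noise floor: N = −174 + 10 log₁₀(B) + NF
10 log₁₀(1.54×10⁷) = 71.88 dB
N = −174 + 71.88 + 8.18 = −93.94 dBm
SNR = P_sig − N = −96.0 − (−93.94) = −2.06 dB → −2.1 dB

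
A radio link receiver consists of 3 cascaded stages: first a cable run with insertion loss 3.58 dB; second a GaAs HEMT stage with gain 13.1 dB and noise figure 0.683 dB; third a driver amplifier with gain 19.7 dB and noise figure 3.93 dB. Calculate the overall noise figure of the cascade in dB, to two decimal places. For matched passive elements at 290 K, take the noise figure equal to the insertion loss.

Convert to linear (a loss of L dB is a gain of −L dB): F_i = 10^(NF_i/10), G_i = 10^(G_i,dB/10)
  Stage 1: F_1 = 10^(3.58/10) = 2.280, G_1 = 10^(−3.58/10) = 0.4385
  Stage 2: F_2 = 10^(0.683/10) = 1.170, G_2 = 10^(13.1/10) = 20.42
  Stage 3: F_3 = 10^(3.93/10) = 2.472, G_3 = 10^(19.7/10) = 93.33
Friis cascade:
  F = 2.280 + (1.170 − 1)/0.4385 + (2.472 − 1)/8.954 = 2.833
NF = 10 log₁₀(2.833) = 4.52 dB

4.52 dB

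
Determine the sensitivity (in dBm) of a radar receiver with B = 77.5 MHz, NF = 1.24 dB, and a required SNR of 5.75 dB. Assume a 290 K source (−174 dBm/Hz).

Sensitivity = −174 + 10 log₁₀(B) + NF + SNR_min
= −174 + 78.89 + 1.24 + 5.75
= −88.12 dBm → −88.1 dBm

−88.1 dBm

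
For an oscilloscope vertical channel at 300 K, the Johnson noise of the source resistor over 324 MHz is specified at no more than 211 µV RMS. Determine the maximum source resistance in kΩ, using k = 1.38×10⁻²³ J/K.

Johnson–Nyquist: V_n = √(4kTRB) ⇒ R = V_n² / (4kTB)
4kTB = 4 × 1.38×10⁻²³ × 300 × 3.24×10⁸ = 5.37×10⁻¹²
R = (2.11×10⁻⁴)² / 5.37×10⁻¹² = 8.30×10³ Ω = 8.30 kΩ

8.30 kΩ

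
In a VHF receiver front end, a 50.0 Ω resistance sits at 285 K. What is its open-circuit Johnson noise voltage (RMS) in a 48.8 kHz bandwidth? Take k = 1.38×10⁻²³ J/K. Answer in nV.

196 nV

V_n = √(4kTRB)
4kTRB = 4 × 1.38×10⁻²³ × 285 × 5.00×10¹ × 4.88×10⁴ = 3.84×10⁻¹⁴ V²
V_n = √(3.84×10⁻¹⁴) = 1.96×10⁻⁷ V = 196 nV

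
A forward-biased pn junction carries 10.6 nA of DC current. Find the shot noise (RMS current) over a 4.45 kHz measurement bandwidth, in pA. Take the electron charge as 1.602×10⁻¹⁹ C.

I_n = √(2qI·B)
2qI·B = 2 × 1.602×10⁻¹⁹ × 1.06×10⁻⁸ × 4.45×10³ = 1.51×10⁻²³ A²
I_n = √(1.51×10⁻²³) = 3.89×10⁻¹² A = 3.89 pA

3.89 pA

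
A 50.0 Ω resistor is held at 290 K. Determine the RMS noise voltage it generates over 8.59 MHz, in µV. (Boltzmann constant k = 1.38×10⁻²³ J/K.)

V_n = √(4kTRB)
4kTRB = 4 × 1.38×10⁻²³ × 290 × 5.00×10¹ × 8.59×10⁶ = 6.88×10⁻¹² V²
V_n = √(6.88×10⁻¹²) = 2.62×10⁻⁶ V = 2.62 µV

2.62 µV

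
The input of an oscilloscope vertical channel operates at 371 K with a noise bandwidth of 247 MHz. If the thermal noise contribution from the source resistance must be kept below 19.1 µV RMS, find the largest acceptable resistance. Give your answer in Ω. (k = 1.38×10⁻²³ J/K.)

72.1 Ω

Johnson–Nyquist: V_n = √(4kTRB) ⇒ R = V_n² / (4kTB)
4kTB = 4 × 1.38×10⁻²³ × 371 × 2.47×10⁸ = 5.06×10⁻¹²
R = (1.91×10⁻⁵)² / 5.06×10⁻¹² = 7.21×10¹ Ω = 72.1 Ω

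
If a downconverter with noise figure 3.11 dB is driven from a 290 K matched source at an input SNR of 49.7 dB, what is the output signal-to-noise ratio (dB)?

46.59 dB

By definition F = SNR_in/SNR_out, so in dB: SNR_out = SNR_in − NF
SNR_out = 49.7 − 3.11 = 46.59 dB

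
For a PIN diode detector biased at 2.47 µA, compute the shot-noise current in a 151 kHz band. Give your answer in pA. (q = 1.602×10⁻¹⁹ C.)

I_n = √(2qI·B)
2qI·B = 2 × 1.602×10⁻¹⁹ × 2.47×10⁻⁶ × 1.51×10⁵ = 1.19×10⁻¹⁹ A²
I_n = √(1.19×10⁻¹⁹) = 3.46×10⁻¹⁰ A = 346 pA

346 pA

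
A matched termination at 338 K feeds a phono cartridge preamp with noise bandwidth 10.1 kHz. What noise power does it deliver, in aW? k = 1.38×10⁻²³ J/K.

P_n = kTB = 1.38×10⁻²³ × 338 × 1.01×10⁴ = 4.71×10⁻¹⁷ W = 47.1 aW

47.1 aW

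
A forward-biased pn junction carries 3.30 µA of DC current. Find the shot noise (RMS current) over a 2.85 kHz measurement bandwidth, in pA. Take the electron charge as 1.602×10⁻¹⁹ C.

I_n = √(2qI·B)
2qI·B = 2 × 1.602×10⁻¹⁹ × 3.30×10⁻⁶ × 2.85×10³ = 3.01×10⁻²¹ A²
I_n = √(3.01×10⁻²¹) = 5.49×10⁻¹¹ A = 54.9 pA

54.9 pA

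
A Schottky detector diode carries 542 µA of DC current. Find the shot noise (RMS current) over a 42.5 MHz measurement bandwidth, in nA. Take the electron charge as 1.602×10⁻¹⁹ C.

I_n = √(2qI·B)
2qI·B = 2 × 1.602×10⁻¹⁹ × 5.42×10⁻⁴ × 4.25×10⁷ = 7.38×10⁻¹⁵ A²
I_n = √(7.38×10⁻¹⁵) = 8.59×10⁻⁸ A = 85.9 nA

85.9 nA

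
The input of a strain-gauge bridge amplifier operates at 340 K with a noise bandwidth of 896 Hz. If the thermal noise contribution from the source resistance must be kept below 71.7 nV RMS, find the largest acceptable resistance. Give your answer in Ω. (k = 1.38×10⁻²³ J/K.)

Johnson–Nyquist: V_n = √(4kTRB) ⇒ R = V_n² / (4kTB)
4kTB = 4 × 1.38×10⁻²³ × 340 × 8.96×10² = 1.68×10⁻¹⁷
R = (7.17×10⁻⁸)² / 1.68×10⁻¹⁷ = 3.06×10² Ω = 306 Ω

306 Ω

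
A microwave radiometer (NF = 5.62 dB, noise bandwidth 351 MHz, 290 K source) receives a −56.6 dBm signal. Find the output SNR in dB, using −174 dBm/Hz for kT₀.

26.3 dB

Noise floor: N = −174 + 10 log₁₀(B) + NF
10 log₁₀(3.51×10⁸) = 85.45 dB
N = −174 + 85.45 + 5.62 = −82.93 dBm
SNR = P_sig − N = −56.6 − (−82.93) = 26.33 dB → 26.3 dB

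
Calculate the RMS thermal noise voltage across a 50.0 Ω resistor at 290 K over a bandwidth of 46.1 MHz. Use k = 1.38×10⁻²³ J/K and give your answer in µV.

6.07 µV

V_n = √(4kTRB)
4kTRB = 4 × 1.38×10⁻²³ × 290 × 5.00×10¹ × 4.61×10⁷ = 3.69×10⁻¹¹ V²
V_n = √(3.69×10⁻¹¹) = 6.07×10⁻⁶ V = 6.07 µV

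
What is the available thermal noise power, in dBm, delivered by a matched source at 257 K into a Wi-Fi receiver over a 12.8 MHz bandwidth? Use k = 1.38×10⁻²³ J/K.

−103.4 dBm

P_n = kTB = 1.38×10⁻²³ × 257 × 1.28×10⁷ = 4.54×10⁻¹⁴ W
In dBm: 10 log₁₀(4.54×10⁻¹⁴ / 10⁻³) = −103.4 dBm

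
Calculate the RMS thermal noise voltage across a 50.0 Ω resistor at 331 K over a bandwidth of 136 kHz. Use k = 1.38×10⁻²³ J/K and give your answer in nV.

V_n = √(4kTRB)
4kTRB = 4 × 1.38×10⁻²³ × 331 × 5.00×10¹ × 1.36×10⁵ = 1.24×10⁻¹³ V²
V_n = √(1.24×10⁻¹³) = 3.52×10⁻⁷ V = 352 nV

352 nV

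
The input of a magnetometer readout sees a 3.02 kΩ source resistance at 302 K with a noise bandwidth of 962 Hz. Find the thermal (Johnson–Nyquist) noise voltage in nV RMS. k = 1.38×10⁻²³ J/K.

220 nV

V_n = √(4kTRB)
4kTRB = 4 × 1.38×10⁻²³ × 302 × 3.02×10³ × 9.62×10² = 4.84×10⁻¹⁴ V²
V_n = √(4.84×10⁻¹⁴) = 2.20×10⁻⁷ V = 220 nV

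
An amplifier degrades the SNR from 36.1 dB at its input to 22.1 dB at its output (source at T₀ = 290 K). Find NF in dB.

14.0 dB

NF (dB) = SNR_in(dB) − SNR_out(dB) when the source is at T₀
NF = 36.1 − 22.1 = 14.0 dB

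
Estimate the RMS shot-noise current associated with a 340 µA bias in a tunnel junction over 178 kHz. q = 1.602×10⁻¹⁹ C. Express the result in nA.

4.40 nA

I_n = √(2qI·B)
2qI·B = 2 × 1.602×10⁻¹⁹ × 3.40×10⁻⁴ × 1.78×10⁵ = 1.94×10⁻¹⁷ A²
I_n = √(1.94×10⁻¹⁷) = 4.40×10⁻⁹ A = 4.40 nA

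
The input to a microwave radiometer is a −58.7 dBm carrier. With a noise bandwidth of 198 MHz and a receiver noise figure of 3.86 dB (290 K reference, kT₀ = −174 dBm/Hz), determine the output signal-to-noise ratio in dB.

Noise floor: N = −174 + 10 log₁₀(B) + NF
10 log₁₀(1.98×10⁸) = 82.97 dB
N = −174 + 82.97 + 3.86 = −87.17 dBm
SNR = P_sig − N = −58.7 − (−87.17) = 28.47 dB → 28.5 dB

28.5 dB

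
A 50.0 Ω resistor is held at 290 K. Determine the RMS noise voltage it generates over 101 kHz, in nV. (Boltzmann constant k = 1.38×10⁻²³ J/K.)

284 nV

V_n = √(4kTRB)
4kTRB = 4 × 1.38×10⁻²³ × 290 × 5.00×10¹ × 1.01×10⁵ = 8.08×10⁻¹⁴ V²
V_n = √(8.08×10⁻¹⁴) = 2.84×10⁻⁷ V = 284 nV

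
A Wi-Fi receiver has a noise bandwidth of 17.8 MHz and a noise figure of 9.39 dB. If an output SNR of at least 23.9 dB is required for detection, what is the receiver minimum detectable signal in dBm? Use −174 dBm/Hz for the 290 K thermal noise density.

Sensitivity = −174 + 10 log₁₀(B) + NF + SNR_min
= −174 + 72.5 + 9.39 + 23.9
= −68.21 dBm → −68.2 dBm

−68.2 dBm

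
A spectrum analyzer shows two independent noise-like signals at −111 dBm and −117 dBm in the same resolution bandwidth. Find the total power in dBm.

−110.0 dBm

Convert to linear, add, convert back:
P₁ = 7.94×10⁻¹⁵ W, P₂ = 2.00×10⁻¹⁵ W
P_tot = 9.94×10⁻¹⁵ W → 10 log₁₀(P_tot / 10⁻³) = −110.0 dBm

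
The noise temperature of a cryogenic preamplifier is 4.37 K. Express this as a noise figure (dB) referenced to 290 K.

F = 1 + T_e/T₀ = 1 + 4.37/290 = 1.01507
NF = 10 log₁₀(1.01507) = 0.065 dB

0.065 dB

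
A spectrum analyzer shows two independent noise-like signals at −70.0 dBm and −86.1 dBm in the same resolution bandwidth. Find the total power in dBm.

Convert to linear, add, convert back:
P₁ = 1.00×10⁻¹⁰ W, P₂ = 2.45×10⁻¹² W
P_tot = 1.02×10⁻¹⁰ W → 10 log₁₀(P_tot / 10⁻³) = −69.9 dBm

−69.9 dBm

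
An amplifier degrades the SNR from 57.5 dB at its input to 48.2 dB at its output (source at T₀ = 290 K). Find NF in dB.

9.3 dB

NF (dB) = SNR_in(dB) − SNR_out(dB) when the source is at T₀
NF = 57.5 − 48.2 = 9.3 dB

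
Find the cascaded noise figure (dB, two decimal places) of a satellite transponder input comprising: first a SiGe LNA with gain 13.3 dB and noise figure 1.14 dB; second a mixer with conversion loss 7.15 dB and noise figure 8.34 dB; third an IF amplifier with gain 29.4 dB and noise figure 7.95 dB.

4.54 dB

Convert to linear (a loss of L dB is a gain of −L dB): F_i = 10^(NF_i/10), G_i = 10^(G_i,dB/10)
  Stage 1: F_1 = 10^(1.14/10) = 1.300, G_1 = 10^(13.3/10) = 21.38
  Stage 2: F_2 = 10^(8.34/10) = 6.823, G_2 = 10^(−7.15/10) = 0.1928
  Stage 3: F_3 = 10^(7.95/10) = 6.237, G_3 = 10^(29.4/10) = 871.0
Friis cascade:
  F = 1.300 + (6.823 − 1)/21.38 + (6.237 − 1)/4.121 = 2.843
NF = 10 log₁₀(2.843) = 4.54 dB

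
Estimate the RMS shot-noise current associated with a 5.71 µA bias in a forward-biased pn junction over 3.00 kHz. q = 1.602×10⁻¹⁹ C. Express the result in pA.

I_n = √(2qI·B)
2qI·B = 2 × 1.602×10⁻¹⁹ × 5.71×10⁻⁶ × 3.00×10³ = 5.49×10⁻²¹ A²
I_n = √(5.49×10⁻²¹) = 7.41×10⁻¹¹ A = 74.1 pA

74.1 pA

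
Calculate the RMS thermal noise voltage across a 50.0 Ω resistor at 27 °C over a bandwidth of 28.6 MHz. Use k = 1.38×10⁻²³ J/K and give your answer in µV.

T = 27 °C + 273.15 = 300.15 K
V_n = √(4kTRB)
4kTRB = 4 × 1.38×10⁻²³ × 300.15 × 5.00×10¹ × 2.86×10⁷ = 2.37×10⁻¹¹ V²
V_n = √(2.37×10⁻¹¹) = 4.87×10⁻⁶ V = 4.87 µV

4.87 µV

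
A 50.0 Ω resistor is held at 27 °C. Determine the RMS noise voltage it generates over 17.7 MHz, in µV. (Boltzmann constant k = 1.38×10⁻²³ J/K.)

T = 27 °C + 273.15 = 300.15 K
V_n = √(4kTRB)
4kTRB = 4 × 1.38×10⁻²³ × 300.15 × 5.00×10¹ × 1.77×10⁷ = 1.47×10⁻¹¹ V²
V_n = √(1.47×10⁻¹¹) = 3.83×10⁻⁶ V = 3.83 µV

3.83 µV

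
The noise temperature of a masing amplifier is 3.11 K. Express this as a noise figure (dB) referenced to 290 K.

0.046 dB

F = 1 + T_e/T₀ = 1 + 3.11/290 = 1.01072
NF = 10 log₁₀(1.01072) = 0.046 dB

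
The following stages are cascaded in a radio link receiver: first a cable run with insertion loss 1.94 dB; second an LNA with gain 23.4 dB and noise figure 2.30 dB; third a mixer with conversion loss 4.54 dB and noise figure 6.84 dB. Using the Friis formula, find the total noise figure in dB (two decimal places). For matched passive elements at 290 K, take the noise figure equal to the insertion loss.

Convert to linear (a loss of L dB is a gain of −L dB): F_i = 10^(NF_i/10), G_i = 10^(G_i,dB/10)
  Stage 1: F_1 = 10^(1.94/10) = 1.563, G_1 = 10^(−1.94/10) = 0.6397
  Stage 2: F_2 = 10^(2.30/10) = 1.698, G_2 = 10^(23.4/10) = 218.8
  Stage 3: F_3 = 10^(6.84/10) = 4.831, G_3 = 10^(−4.54/10) = 0.3516
Friis cascade:
  F = 1.563 + (1.698 − 1)/0.6397 + (4.831 − 1)/140.0 = 2.682
NF = 10 log₁₀(2.682) = 4.28 dB

4.28 dB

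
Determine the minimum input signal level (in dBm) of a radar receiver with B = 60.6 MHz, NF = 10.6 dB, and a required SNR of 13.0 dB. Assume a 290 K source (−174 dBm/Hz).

−72.6 dBm

Sensitivity = −174 + 10 log₁₀(B) + NF + SNR_min
= −174 + 77.82 + 10.6 + 13.0
= −72.58 dBm → −72.6 dBm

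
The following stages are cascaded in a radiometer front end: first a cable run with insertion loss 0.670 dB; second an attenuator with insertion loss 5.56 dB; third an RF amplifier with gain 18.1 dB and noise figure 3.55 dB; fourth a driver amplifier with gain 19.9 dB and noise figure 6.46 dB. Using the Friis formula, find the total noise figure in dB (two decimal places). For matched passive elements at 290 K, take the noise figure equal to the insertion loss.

Convert to linear (a loss of L dB is a gain of −L dB): F_i = 10^(NF_i/10), G_i = 10^(G_i,dB/10)
  Stage 1: F_1 = 10^(0.670/10) = 1.167, G_1 = 10^(−0.670/10) = 0.8570
  Stage 2: F_2 = 10^(5.56/10) = 3.597, G_2 = 10^(−5.56/10) = 0.2780
  Stage 3: F_3 = 10^(3.55/10) = 2.265, G_3 = 10^(18.1/10) = 64.57
  Stage 4: F_4 = 10^(6.46/10) = 4.426, G_4 = 10^(19.9/10) = 97.72
Friis cascade:
  F = 1.167 + (3.597 − 1)/0.8570 + (2.265 − 1)/0.2382 + (4.426 − 1)/15.38 = 9.729
NF = 10 log₁₀(9.729) = 9.88 dB

9.88 dB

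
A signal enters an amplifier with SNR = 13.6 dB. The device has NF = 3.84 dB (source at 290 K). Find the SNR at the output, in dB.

By definition F = SNR_in/SNR_out, so in dB: SNR_out = SNR_in − NF
SNR_out = 13.6 − 3.84 = 9.76 dB

9.76 dB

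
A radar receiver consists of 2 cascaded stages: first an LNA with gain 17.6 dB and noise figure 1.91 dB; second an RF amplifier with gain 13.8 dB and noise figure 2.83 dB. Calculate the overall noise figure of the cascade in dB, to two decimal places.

Convert to linear (a loss of L dB is a gain of −L dB): F_i = 10^(NF_i/10), G_i = 10^(G_i,dB/10)
  Stage 1: F_1 = 10^(1.91/10) = 1.552, G_1 = 10^(17.6/10) = 57.54
  Stage 2: F_2 = 10^(2.83/10) = 1.919, G_2 = 10^(13.8/10) = 23.99
Friis cascade:
  F = 1.552 + (1.919 − 1)/57.54 = 1.568
NF = 10 log₁₀(1.568) = 1.95 dB

1.95 dB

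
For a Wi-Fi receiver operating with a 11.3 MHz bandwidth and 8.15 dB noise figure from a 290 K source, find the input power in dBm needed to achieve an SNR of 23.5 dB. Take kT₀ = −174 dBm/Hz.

−71.8 dBm

Sensitivity = −174 + 10 log₁₀(B) + NF + SNR_min
= −174 + 70.53 + 8.15 + 23.5
= −71.82 dBm → −71.8 dBm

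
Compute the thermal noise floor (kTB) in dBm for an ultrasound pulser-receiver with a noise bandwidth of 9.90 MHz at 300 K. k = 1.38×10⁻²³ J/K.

P_n = kTB = 1.38×10⁻²³ × 300 × 9.90×10⁶ = 4.10×10⁻¹⁴ W
In dBm: 10 log₁₀(4.10×10⁻¹⁴ / 10⁻³) = −103.9 dBm

−103.9 dBm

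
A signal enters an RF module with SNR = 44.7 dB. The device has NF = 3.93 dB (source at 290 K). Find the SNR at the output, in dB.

40.77 dB

By definition F = SNR_in/SNR_out, so in dB: SNR_out = SNR_in − NF
SNR_out = 44.7 − 3.93 = 40.77 dB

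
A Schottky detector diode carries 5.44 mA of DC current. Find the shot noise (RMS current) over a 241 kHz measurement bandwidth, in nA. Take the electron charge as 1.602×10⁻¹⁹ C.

20.5 nA

I_n = √(2qI·B)
2qI·B = 2 × 1.602×10⁻¹⁹ × 5.44×10⁻³ × 2.41×10⁵ = 4.20×10⁻¹⁶ A²
I_n = √(4.20×10⁻¹⁶) = 2.05×10⁻⁸ A = 20.5 nA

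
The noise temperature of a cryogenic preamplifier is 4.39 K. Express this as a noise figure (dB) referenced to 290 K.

0.065 dB

F = 1 + T_e/T₀ = 1 + 4.39/290 = 1.01514
NF = 10 log₁₀(1.01514) = 0.065 dB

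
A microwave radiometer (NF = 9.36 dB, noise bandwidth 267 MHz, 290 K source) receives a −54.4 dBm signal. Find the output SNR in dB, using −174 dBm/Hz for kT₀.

Noise floor: N = −174 + 10 log₁₀(B) + NF
10 log₁₀(2.67×10⁸) = 84.27 dB
N = −174 + 84.27 + 9.36 = −80.37 dBm
SNR = P_sig − N = −54.4 − (−80.37) = 25.97 dB → 26.0 dB

26.0 dB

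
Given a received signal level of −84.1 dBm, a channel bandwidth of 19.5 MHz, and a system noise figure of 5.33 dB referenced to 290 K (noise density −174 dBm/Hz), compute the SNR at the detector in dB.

11.7 dB

Noise floor: N = −174 + 10 log₁₀(B) + NF
10 log₁₀(1.95×10⁷) = 72.9 dB
N = −174 + 72.9 + 5.33 = −95.77 dBm
SNR = P_sig − N = −84.1 − (−95.77) = 11.67 dB → 11.7 dB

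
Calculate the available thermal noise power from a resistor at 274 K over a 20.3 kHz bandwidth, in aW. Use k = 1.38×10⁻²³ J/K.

P_n = kTB = 1.38×10⁻²³ × 274 × 2.03×10⁴ = 7.68×10⁻¹⁷ W = 76.8 aW

76.8 aW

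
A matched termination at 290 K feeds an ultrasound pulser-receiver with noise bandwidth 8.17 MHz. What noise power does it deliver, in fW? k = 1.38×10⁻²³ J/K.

32.7 fW

P_n = kTB = 1.38×10⁻²³ × 290 × 8.17×10⁶ = 3.27×10⁻¹⁴ W = 32.7 fW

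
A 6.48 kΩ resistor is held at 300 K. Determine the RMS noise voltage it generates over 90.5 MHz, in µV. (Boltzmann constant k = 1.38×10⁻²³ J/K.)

V_n = √(4kTRB)
4kTRB = 4 × 1.38×10⁻²³ × 300 × 6.48×10³ × 9.05×10⁷ = 9.71×10⁻⁹ V²
V_n = √(9.71×10⁻⁹) = 9.85×10⁻⁵ V = 98.5 µV

98.5 µV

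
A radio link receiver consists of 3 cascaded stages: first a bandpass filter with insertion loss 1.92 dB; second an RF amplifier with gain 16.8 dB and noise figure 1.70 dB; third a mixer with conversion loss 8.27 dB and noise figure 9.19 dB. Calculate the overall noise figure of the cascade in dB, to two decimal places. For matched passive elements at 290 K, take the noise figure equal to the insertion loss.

4.05 dB

Convert to linear (a loss of L dB is a gain of −L dB): F_i = 10^(NF_i/10), G_i = 10^(G_i,dB/10)
  Stage 1: F_1 = 10^(1.92/10) = 1.556, G_1 = 10^(−1.92/10) = 0.6427
  Stage 2: F_2 = 10^(1.70/10) = 1.479, G_2 = 10^(16.8/10) = 47.86
  Stage 3: F_3 = 10^(9.19/10) = 8.299, G_3 = 10^(−8.27/10) = 0.1489
Friis cascade:
  F = 1.556 + (1.479 − 1)/0.6427 + (8.299 − 1)/30.76 = 2.539
NF = 10 log₁₀(2.539) = 4.05 dB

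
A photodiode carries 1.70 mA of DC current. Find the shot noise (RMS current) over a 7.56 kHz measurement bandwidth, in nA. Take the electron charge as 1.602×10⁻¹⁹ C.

2.03 nA

I_n = √(2qI·B)
2qI·B = 2 × 1.602×10⁻¹⁹ × 1.70×10⁻³ × 7.56×10³ = 4.12×10⁻¹⁸ A²
I_n = √(4.12×10⁻¹⁸) = 2.03×10⁻⁹ A = 2.03 nA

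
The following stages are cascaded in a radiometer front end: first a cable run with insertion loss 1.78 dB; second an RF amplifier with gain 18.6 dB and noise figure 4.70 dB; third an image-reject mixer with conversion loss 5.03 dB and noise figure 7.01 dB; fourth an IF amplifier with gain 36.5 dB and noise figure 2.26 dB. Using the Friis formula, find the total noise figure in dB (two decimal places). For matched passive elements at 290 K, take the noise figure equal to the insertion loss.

6.60 dB

Convert to linear (a loss of L dB is a gain of −L dB): F_i = 10^(NF_i/10), G_i = 10^(G_i,dB/10)
  Stage 1: F_1 = 10^(1.78/10) = 1.507, G_1 = 10^(−1.78/10) = 0.6637
  Stage 2: F_2 = 10^(4.70/10) = 2.951, G_2 = 10^(18.6/10) = 72.44
  Stage 3: F_3 = 10^(7.01/10) = 5.023, G_3 = 10^(−5.03/10) = 0.3141
  Stage 4: F_4 = 10^(2.26/10) = 1.683, G_4 = 10^(36.5/10) = 4467
Friis cascade:
  F = 1.507 + (2.951 − 1)/0.6637 + (5.023 − 1)/48.08 + (1.683 − 1)/15.10 = 4.575
NF = 10 log₁₀(4.575) = 6.60 dB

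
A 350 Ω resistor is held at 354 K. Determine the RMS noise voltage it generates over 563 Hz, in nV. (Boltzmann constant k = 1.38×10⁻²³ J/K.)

V_n = √(4kTRB)
4kTRB = 4 × 1.38×10⁻²³ × 354 × 3.50×10² × 5.63×10² = 3.85×10⁻¹⁵ V²
V_n = √(3.85×10⁻¹⁵) = 6.21×10⁻⁸ V = 62.1 nV

62.1 nV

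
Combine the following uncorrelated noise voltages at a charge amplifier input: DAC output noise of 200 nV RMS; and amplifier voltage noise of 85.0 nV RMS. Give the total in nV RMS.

Uncorrelated sources add in power (mean-square): V_tot = √(ΣV_i²)
V_tot = √[(2.00×10⁻⁷)² + (8.50×10⁻⁸)²] = 2.17×10⁻⁷ V = 217 nV

217 nV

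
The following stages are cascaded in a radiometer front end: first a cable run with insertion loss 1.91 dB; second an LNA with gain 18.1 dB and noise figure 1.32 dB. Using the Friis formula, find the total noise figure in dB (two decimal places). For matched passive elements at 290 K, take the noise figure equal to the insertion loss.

3.23 dB

Convert to linear (a loss of L dB is a gain of −L dB): F_i = 10^(NF_i/10), G_i = 10^(G_i,dB/10)
  Stage 1: F_1 = 10^(1.91/10) = 1.552, G_1 = 10^(−1.91/10) = 0.6442
  Stage 2: F_2 = 10^(1.32/10) = 1.355, G_2 = 10^(18.1/10) = 64.57
Friis cascade:
  F = 1.552 + (1.355 − 1)/0.6442 = 2.104
NF = 10 log₁₀(2.104) = 3.23 dB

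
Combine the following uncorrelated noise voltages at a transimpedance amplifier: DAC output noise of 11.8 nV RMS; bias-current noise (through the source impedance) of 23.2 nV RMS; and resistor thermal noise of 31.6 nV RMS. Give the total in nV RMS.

Uncorrelated sources add in power (mean-square): V_tot = √(ΣV_i²)
V_tot = √[(1.18×10⁻⁸)² + (2.32×10⁻⁸)² + (3.16×10⁻⁸)²] = 4.09×10⁻⁸ V = 40.9 nV

40.9 nV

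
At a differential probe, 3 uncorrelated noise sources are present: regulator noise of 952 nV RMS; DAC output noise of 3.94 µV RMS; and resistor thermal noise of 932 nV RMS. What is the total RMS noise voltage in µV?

Uncorrelated sources add in power (mean-square): V_tot = √(ΣV_i²)
V_tot = √[(9.52×10⁻⁷)² + (3.94×10⁻⁶)² + (9.32×10⁻⁷)²] = 4.16×10⁻⁶ V = 4.16 µV

4.16 µV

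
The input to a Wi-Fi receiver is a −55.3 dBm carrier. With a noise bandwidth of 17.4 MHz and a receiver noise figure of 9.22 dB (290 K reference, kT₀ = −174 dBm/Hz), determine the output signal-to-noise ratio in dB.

37.1 dB

Noise floor: N = −174 + 10 log₁₀(B) + NF
10 log₁₀(1.74×10⁷) = 72.41 dB
N = −174 + 72.41 + 9.22 = −92.37 dBm
SNR = P_sig − N = −55.3 − (−92.37) = 37.07 dB → 37.1 dB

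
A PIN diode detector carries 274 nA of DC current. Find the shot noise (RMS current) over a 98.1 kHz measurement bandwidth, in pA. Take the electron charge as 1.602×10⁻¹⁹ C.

I_n = √(2qI·B)
2qI·B = 2 × 1.602×10⁻¹⁹ × 2.74×10⁻⁷ × 9.81×10⁴ = 8.61×10⁻²¹ A²
I_n = √(8.61×10⁻²¹) = 9.28×10⁻¹¹ A = 92.8 pA

92.8 pA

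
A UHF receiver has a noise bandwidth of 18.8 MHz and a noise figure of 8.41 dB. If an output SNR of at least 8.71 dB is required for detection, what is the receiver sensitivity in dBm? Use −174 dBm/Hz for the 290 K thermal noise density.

−84.1 dBm

Sensitivity = −174 + 10 log₁₀(B) + NF + SNR_min
= −174 + 72.74 + 8.41 + 8.71
= −84.14 dBm → −84.1 dBm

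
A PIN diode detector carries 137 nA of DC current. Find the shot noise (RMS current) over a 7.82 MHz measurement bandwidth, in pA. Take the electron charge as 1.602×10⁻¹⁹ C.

I_n = √(2qI·B)
2qI·B = 2 × 1.602×10⁻¹⁹ × 1.37×10⁻⁷ × 7.82×10⁶ = 3.43×10⁻¹⁹ A²
I_n = √(3.43×10⁻¹⁹) = 5.86×10⁻¹⁰ A = 586 pA

586 pA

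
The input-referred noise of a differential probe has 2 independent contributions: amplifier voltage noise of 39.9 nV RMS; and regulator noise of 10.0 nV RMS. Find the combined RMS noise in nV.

41.1 nV

Uncorrelated sources add in power (mean-square): V_tot = √(ΣV_i²)
V_tot = √[(3.99×10⁻⁸)² + (1.00×10⁻⁸)²] = 4.11×10⁻⁸ V = 41.1 nV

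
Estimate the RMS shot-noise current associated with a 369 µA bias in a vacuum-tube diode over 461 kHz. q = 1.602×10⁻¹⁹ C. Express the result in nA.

I_n = √(2qI·B)
2qI·B = 2 × 1.602×10⁻¹⁹ × 3.69×10⁻⁴ × 4.61×10⁵ = 5.45×10⁻¹⁷ A²
I_n = √(5.45×10⁻¹⁷) = 7.38×10⁻⁹ A = 7.38 nA

7.38 nA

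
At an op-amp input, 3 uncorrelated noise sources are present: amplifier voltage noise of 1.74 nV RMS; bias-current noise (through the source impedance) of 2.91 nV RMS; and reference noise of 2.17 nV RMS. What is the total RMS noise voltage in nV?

4.03 nV

Uncorrelated sources add in power (mean-square): V_tot = √(ΣV_i²)
V_tot = √[(1.74×10⁻⁹)² + (2.91×10⁻⁹)² + (2.17×10⁻⁹)²] = 4.03×10⁻⁹ V = 4.03 nV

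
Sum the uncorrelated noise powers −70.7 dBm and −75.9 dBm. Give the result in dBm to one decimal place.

−69.6 dBm

Convert to linear, add, convert back:
P₁ = 8.51×10⁻¹¹ W, P₂ = 2.57×10⁻¹¹ W
P_tot = 1.11×10⁻¹⁰ W → 10 log₁₀(P_tot / 10⁻³) = −69.6 dBm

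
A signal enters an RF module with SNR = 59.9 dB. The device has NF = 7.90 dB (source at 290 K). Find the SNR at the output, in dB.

By definition F = SNR_in/SNR_out, so in dB: SNR_out = SNR_in − NF
SNR_out = 59.9 − 7.90 = 52.00 dB

52.00 dB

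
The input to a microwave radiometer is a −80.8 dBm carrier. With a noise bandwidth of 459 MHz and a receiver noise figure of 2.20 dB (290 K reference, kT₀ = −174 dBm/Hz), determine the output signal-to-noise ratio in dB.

4.4 dB

Noise floor: N = −174 + 10 log₁₀(B) + NF
10 log₁₀(4.59×10⁸) = 86.62 dB
N = −174 + 86.62 + 2.20 = −85.18 dBm
SNR = P_sig − N = −80.8 − (−85.18) = 4.38 dB → 4.4 dB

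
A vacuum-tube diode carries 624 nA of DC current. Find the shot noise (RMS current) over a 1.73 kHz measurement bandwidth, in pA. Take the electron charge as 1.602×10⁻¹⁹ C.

18.6 pA

I_n = √(2qI·B)
2qI·B = 2 × 1.602×10⁻¹⁹ × 6.24×10⁻⁷ × 1.73×10³ = 3.46×10⁻²² A²
I_n = √(3.46×10⁻²²) = 1.86×10⁻¹¹ A = 18.6 pA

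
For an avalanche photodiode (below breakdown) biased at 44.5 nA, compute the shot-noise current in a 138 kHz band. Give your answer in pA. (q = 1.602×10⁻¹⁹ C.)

I_n = √(2qI·B)
2qI·B = 2 × 1.602×10⁻¹⁹ × 4.45×10⁻⁸ × 1.38×10⁵ = 1.97×10⁻²¹ A²
I_n = √(1.97×10⁻²¹) = 4.44×10⁻¹¹ A = 44.4 pA

44.4 pA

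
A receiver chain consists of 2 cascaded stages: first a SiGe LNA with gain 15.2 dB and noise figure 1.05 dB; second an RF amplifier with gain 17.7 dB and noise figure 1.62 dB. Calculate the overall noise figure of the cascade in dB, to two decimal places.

1.10 dB

Convert to linear (a loss of L dB is a gain of −L dB): F_i = 10^(NF_i/10), G_i = 10^(G_i,dB/10)
  Stage 1: F_1 = 10^(1.05/10) = 1.274, G_1 = 10^(15.2/10) = 33.11
  Stage 2: F_2 = 10^(1.62/10) = 1.452, G_2 = 10^(17.7/10) = 58.88
Friis cascade:
  F = 1.274 + (1.452 − 1)/33.11 = 1.287
NF = 10 log₁₀(1.287) = 1.10 dB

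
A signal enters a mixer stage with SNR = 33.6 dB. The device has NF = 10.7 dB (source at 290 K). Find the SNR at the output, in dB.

22.9 dB

By definition F = SNR_in/SNR_out, so in dB: SNR_out = SNR_in − NF
SNR_out = 33.6 − 10.7 = 22.9 dB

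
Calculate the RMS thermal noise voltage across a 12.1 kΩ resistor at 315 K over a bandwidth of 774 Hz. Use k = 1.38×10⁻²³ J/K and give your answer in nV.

V_n = √(4kTRB)
4kTRB = 4 × 1.38×10⁻²³ × 315 × 1.21×10⁴ × 7.74×10² = 1.63×10⁻¹³ V²
V_n = √(1.63×10⁻¹³) = 4.04×10⁻⁷ V = 404 nV

404 nV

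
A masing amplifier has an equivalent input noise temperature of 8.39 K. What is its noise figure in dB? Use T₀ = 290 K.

0.124 dB

F = 1 + T_e/T₀ = 1 + 8.39/290 = 1.02893
NF = 10 log₁₀(1.02893) = 0.124 dB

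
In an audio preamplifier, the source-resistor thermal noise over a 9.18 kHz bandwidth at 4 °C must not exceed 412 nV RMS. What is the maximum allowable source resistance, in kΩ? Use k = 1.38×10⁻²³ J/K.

T = 4 °C + 273.15 = 277.15 K
Johnson–Nyquist: V_n = √(4kTRB) ⇒ R = V_n² / (4kTB)
4kTB = 4 × 1.38×10⁻²³ × 277.15 × 9.18×10³ = 1.40×10⁻¹⁶
R = (4.12×10⁻⁷)² / 1.40×10⁻¹⁶ = 1.21×10³ Ω = 1.21 kΩ

1.21 kΩ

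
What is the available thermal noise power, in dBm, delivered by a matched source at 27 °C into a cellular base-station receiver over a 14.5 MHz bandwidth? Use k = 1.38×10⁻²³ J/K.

−102.2 dBm

T = 27 °C + 273.15 = 300.15 K
P_n = kTB = 1.38×10⁻²³ × 300.15 × 1.45×10⁷ = 6.01×10⁻¹⁴ W
In dBm: 10 log₁₀(6.01×10⁻¹⁴ / 10⁻³) = −102.2 dBm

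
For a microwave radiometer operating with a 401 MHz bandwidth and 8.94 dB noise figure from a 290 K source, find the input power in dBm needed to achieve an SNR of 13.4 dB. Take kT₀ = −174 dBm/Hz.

Sensitivity = −174 + 10 log₁₀(B) + NF + SNR_min
= −174 + 86.03 + 8.94 + 13.4
= −65.63 dBm → −65.6 dBm

−65.6 dBm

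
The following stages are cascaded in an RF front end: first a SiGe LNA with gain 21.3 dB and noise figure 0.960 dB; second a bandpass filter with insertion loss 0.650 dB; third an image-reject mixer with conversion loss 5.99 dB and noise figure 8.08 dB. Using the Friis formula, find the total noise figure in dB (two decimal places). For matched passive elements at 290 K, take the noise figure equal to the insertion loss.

1.12 dB

Convert to linear (a loss of L dB is a gain of −L dB): F_i = 10^(NF_i/10), G_i = 10^(G_i,dB/10)
  Stage 1: F_1 = 10^(0.960/10) = 1.247, G_1 = 10^(21.3/10) = 134.9
  Stage 2: F_2 = 10^(0.650/10) = 1.161, G_2 = 10^(−0.650/10) = 0.8610
  Stage 3: F_3 = 10^(8.08/10) = 6.427, G_3 = 10^(−5.99/10) = 0.2518
Friis cascade:
  F = 1.247 + (1.161 − 1)/134.9 + (6.427 − 1)/116.1 = 1.295
NF = 10 log₁₀(1.295) = 1.12 dB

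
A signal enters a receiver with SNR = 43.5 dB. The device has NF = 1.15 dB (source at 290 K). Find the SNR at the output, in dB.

42.35 dB

By definition F = SNR_in/SNR_out, so in dB: SNR_out = SNR_in − NF
SNR_out = 43.5 − 1.15 = 42.35 dB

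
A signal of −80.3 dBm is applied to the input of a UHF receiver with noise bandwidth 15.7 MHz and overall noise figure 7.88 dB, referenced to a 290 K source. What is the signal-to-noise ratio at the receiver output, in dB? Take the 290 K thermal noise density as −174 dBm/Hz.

13.9 dB

Noise floor: N = −174 + 10 log₁₀(B) + NF
10 log₁₀(1.57×10⁷) = 71.96 dB
N = −174 + 71.96 + 7.88 = −94.16 dBm
SNR = P_sig − N = −80.3 − (−94.16) = 13.86 dB → 13.9 dB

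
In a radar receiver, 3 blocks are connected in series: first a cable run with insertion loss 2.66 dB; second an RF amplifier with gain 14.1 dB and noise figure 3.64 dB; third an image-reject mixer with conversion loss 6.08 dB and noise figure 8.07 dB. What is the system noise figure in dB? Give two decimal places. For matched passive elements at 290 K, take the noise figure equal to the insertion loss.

6.68 dB

Convert to linear (a loss of L dB is a gain of −L dB): F_i = 10^(NF_i/10), G_i = 10^(G_i,dB/10)
  Stage 1: F_1 = 10^(2.66/10) = 1.845, G_1 = 10^(−2.66/10) = 0.5420
  Stage 2: F_2 = 10^(3.64/10) = 2.312, G_2 = 10^(14.1/10) = 25.70
  Stage 3: F_3 = 10^(8.07/10) = 6.412, G_3 = 10^(−6.08/10) = 0.2466
Friis cascade:
  F = 1.845 + (2.312 − 1)/0.5420 + (6.412 − 1)/13.93 = 4.654
NF = 10 log₁₀(4.654) = 6.68 dB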